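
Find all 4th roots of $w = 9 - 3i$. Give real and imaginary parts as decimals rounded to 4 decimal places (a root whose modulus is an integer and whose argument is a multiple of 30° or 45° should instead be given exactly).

|w| = sqrt(90) ≈ 9.486833, arg(w) ≈ 341.565051°
Root modulus = sqrt(90)^(1/4) ≈ 1.755013
Root arguments: θ_k = (arg(w) + 360°k)/4 for k = 0, 1, ..., 3
Compute each root as (root modulus)(cos θ_k + i sin θ_k) using full-precision intermediates, then round to 4 decimal places.
Roots: 0.1410 + 1.7493i, -1.7493 + 0.1410i, -0.1410 - 1.7493i, 1.7493 - 0.1410i


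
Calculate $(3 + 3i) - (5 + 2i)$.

(3 - 5) + (3 - 2)i = -2 + i


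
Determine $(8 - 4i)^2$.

(a + bi)^2 = a^2 - b^2 + 2abi
= 8^2 - (-4)^2 + 2*8*(-4)i
= 48 - 64i


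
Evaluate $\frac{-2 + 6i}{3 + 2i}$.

Multiply numerator and denominator by conjugate (3 - 2i):
= (-2 + 6i)(3 - 2i) / (3^2 + 2^2)
= (6 + 22i) / 13
= 6/13 + (22/13)i


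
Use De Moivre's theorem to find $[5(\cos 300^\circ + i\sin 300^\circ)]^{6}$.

By De Moivre: z^n = r^n(cos(nθ) + i sin(nθ))
= 5^6(cos(6*300°) + i sin(6*300°))
= 15625(cos 0° + i sin 0°)
= 15625


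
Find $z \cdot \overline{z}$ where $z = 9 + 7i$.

z * conjugate(z) = |z|^2 = a^2 + b^2
= 9^2 + 7^2 = 130


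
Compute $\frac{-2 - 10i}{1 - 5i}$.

Multiply numerator and denominator by conjugate (1 + 5i):
= (-2 - 10i)(1 + 5i) / (1^2 + (-5)^2)
= (48 - 20i) / 26
Divide through by 2: (24 - 10i) / 13
= 24/13 - (10/13)i


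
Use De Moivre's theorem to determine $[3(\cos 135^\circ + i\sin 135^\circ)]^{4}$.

By De Moivre: z^n = r^n(cos(nθ) + i sin(nθ))
= 3^4(cos(4*135°) + i sin(4*135°))
= 81(cos 180° + i sin 180°)
= -81


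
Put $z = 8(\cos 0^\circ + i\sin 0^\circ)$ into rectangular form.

a = r cos θ = 8 * 1 = 8
b = r sin θ = 8 * 0 = 0
z = 8


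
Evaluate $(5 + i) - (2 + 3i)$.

(5 - 2) + (1 - 3)i = 3 - 2i


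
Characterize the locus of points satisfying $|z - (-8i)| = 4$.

|z - z0| = r describes a circle centered at z0 with radius r
Here z0 = -8i and r = 4
Locus: Circle centered at (0, -8) with radius 4


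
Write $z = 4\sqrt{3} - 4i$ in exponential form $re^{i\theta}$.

r = |z| = sqrt((4*sqrt(3))^2 + (-4)^2) = sqrt(48 + 16) = sqrt(64) = 8
θ = arctan(b/a) = arctan(-4/6.9282) (quadrant-adjusted) = -30° = -π/6
z = 8e^(-i*π/6)


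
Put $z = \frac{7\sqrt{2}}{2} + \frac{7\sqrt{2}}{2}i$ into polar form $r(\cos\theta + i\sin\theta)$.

r = |z| = sqrt(a^2 + b^2) = sqrt((7*sqrt(2)/2)^2 + (7*sqrt(2)/2)^2) = sqrt(49/2 + 49/2) = sqrt(49) = 7
θ = arctan(b/a) = arctan(4.9497/4.9497) (quadrant-adjusted) = 45°
z = 7(cos 45° + i sin 45°)


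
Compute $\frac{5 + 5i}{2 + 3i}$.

Multiply numerator and denominator by conjugate (2 - 3i):
= (5 + 5i)(2 - 3i) / (2^2 + 3^2)
= (25 - 5i) / 13
= 25/13 - (5/13)i


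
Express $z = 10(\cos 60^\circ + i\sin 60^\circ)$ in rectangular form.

a = r cos θ = 10 * 1/2 = 5
b = r sin θ = 10 * sqrt(3)/2 = 5*sqrt(3)
z = 5 + 5*sqrt(3)i


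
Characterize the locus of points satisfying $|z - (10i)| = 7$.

|z - z0| = r describes a circle centered at z0 with radius r
Here z0 = 10i and r = 7
Locus: Circle centered at (0, 10) with radius 7


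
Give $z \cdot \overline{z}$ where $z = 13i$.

z * conjugate(z) = |z|^2 = a^2 + b^2
= 0^2 + 13^2 = 169


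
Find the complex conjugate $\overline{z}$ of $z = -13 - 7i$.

If z = a + bi, then conjugate(z) = a - bi
conjugate(-13 - 7i) = -13 + 7i


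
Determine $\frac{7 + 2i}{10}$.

Divisor is real, so divide each part by 10:
= 7/10 + (1/5)i


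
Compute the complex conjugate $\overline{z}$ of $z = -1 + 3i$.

If z = a + bi, then conjugate(z) = a - bi
conjugate(-1 + 3i) = -1 - 3i


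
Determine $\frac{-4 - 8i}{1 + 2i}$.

Multiply numerator and denominator by conjugate (1 - 2i):
= (-4 - 8i)(1 - 2i) / (1^2 + 2^2)
= (-20) / 5
= -4


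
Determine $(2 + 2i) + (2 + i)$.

(2 + 2) + (2 + 1)i = 4 + 3i


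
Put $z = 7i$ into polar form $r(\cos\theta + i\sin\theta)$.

r = |z| = sqrt(a^2 + b^2) = sqrt((0)^2 + (7)^2) = sqrt(0 + 49) = sqrt(49) = 7
a = 0 and b > 0, so z lies on the positive imaginary axis: θ = 90°
z = 7(cos 90° + i sin 90°)


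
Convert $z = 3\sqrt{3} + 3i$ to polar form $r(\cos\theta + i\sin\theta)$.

r = |z| = sqrt(a^2 + b^2) = sqrt((3*sqrt(3))^2 + (3)^2) = sqrt(27 + 9) = sqrt(36) = 6
θ = arctan(b/a) = arctan(3/5.1962) (quadrant-adjusted) = 30°
z = 6(cos 30° + i sin 30°)


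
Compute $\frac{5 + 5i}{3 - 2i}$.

Multiply numerator and denominator by conjugate (3 + 2i):
= (5 + 5i)(3 + 2i) / (3^2 + (-2)^2)
= (5 + 25i) / 13
= 5/13 + (25/13)i


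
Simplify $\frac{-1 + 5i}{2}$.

Divisor is real, so divide each part by 2:
= -1/2 + (5/2)i


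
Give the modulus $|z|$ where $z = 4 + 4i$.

|z| = sqrt(a^2 + b^2) = sqrt(4^2 + 4^2) = sqrt(32) = sqrt(32)


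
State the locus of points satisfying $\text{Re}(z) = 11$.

Re(z) = x where z = x + yi; the equation x = 11 is satisfied by all points with that x-coordinate
Locus: Vertical line x = 11


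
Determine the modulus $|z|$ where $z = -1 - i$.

|z| = sqrt(a^2 + b^2) = sqrt((-1)^2 + (-1)^2) = sqrt(2) = sqrt(2)


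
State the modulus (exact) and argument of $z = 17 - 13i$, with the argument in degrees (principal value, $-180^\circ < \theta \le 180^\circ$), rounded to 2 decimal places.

|z| = sqrt(17^2 + (-13)^2) = sqrt(458)
arg(z) = arctan(b/a) = arctan(-13/17) (quadrant-adjusted) = -37.41°


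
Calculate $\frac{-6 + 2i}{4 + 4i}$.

Multiply numerator and denominator by conjugate (4 - 4i):
= (-6 + 2i)(4 - 4i) / (4^2 + 4^2)
= (-16 + 32i) / 32
Divide through by 16: (-1 + 2i) / 2
= -1/2 + i


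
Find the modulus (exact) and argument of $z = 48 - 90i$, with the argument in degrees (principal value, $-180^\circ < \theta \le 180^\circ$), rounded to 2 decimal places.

|z| = sqrt(48^2 + (-90)^2) = 102
arg(z) = arctan(b/a) = arctan(-90/48) (quadrant-adjusted) = -61.93°


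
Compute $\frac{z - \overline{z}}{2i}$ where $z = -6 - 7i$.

z - conjugate(z) = 2bi
(z - conjugate(z))/(2i) = 2bi/(2i) = b = -7


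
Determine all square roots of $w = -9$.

|w| = 9, arg(w) = 180°
Root modulus = 9^(1/2) = 3
Root arguments: θ_k = (180° + 360°k)/2 for k = 0, 1, ..., 1
Roots: 3i, -3i


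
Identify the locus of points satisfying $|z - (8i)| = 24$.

|z - z0| = r describes a circle centered at z0 with radius r
Here z0 = 8i and r = 24
Locus: Circle centered at (0, 8) with radius 24


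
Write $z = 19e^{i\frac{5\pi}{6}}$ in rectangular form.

a = r cos θ = 19 * -sqrt(3)/2 = -19*sqrt(3)/2
b = r sin θ = 19 * 1/2 = 19/2
z = -19*sqrt(3)/2 + (19/2)i


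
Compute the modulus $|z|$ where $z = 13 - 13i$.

|z| = sqrt(a^2 + b^2) = sqrt(13^2 + (-13)^2) = sqrt(338) = sqrt(338)


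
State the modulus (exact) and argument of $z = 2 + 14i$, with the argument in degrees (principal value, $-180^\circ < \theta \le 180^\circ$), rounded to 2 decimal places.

|z| = sqrt(2^2 + 14^2) = sqrt(200)
arg(z) = arctan(b/a) = arctan(14/2) (quadrant-adjusted) = 81.87°


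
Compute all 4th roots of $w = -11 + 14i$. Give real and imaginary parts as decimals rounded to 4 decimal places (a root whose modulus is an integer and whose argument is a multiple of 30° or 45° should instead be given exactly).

|w| = sqrt(317) ≈ 17.804494, arg(w) ≈ 128.157227°
Root modulus = sqrt(317)^(1/4) ≈ 2.054151
Root arguments: θ_k = (arg(w) + 360°k)/4 for k = 0, 1, ..., 3
Compute each root as (root modulus)(cos θ_k + i sin θ_k) using full-precision intermediates, then round to 4 decimal places.
Roots: 1.7413 + 1.0897i, -1.0897 + 1.7413i, -1.7413 - 1.0897i, 1.0897 - 1.7413i


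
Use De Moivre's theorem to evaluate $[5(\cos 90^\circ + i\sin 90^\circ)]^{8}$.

By De Moivre: z^n = r^n(cos(nθ) + i sin(nθ))
= 5^8(cos(8*90°) + i sin(8*90°))
= 390625(cos 0° + i sin 0°)
= 390625


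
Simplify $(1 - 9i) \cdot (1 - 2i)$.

(a1*a2 - b1*b2) + (a1*b2 + b1*a2)i
= (1 - 18) + (-2 + (-9))i
= -17 - 11i


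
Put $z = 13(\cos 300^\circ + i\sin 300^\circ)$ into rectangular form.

a = r cos θ = 13 * 1/2 = 13/2
b = r sin θ = 13 * -sqrt(3)/2 = -13*sqrt(3)/2
z = 13/2 - (13*sqrt(3)/2)i


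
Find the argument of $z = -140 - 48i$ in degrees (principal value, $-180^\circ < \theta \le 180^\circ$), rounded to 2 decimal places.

θ = arctan(b/a) = arctan(-48/-140) (quadrant-adjusted) = -161.08°


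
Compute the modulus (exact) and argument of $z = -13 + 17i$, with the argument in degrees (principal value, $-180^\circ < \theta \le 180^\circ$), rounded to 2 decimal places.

|z| = sqrt((-13)^2 + 17^2) = sqrt(458)
arg(z) = arctan(b/a) = arctan(17/-13) (quadrant-adjusted) = 127.41°


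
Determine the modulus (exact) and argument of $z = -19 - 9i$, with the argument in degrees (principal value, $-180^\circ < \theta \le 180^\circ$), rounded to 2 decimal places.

|z| = sqrt((-19)^2 + (-9)^2) = sqrt(442)
arg(z) = arctan(b/a) = arctan(-9/-19) (quadrant-adjusted) = -154.65°


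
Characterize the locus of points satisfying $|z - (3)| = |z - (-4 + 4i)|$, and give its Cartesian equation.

|z - z1| = |z - z2| means z is equidistant from z1 and z2,
i.e. the perpendicular bisector of the segment from (3, 0) to (-4, 4) (midpoint (-1/2, 2)).
With z = x + yi, square both sides:
(x - 3)^2 + (y - 0)^2 = (x - (-4))^2 + (y - 4)^2
The x^2 and y^2 terms cancel: -14x + 8y = 32 - 9 = 23
Simplify: 14x - 8y = -23
Locus: Perpendicular bisector of the segment from (3, 0) to (-4, 4): the line 14x - 8y = -23


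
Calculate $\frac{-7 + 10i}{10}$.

Divisor is real, so divide each part by 10:
= -7/10 + i


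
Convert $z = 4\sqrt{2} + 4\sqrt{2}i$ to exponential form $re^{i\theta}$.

r = |z| = sqrt((4*sqrt(2))^2 + (4*sqrt(2))^2) = sqrt(32 + 32) = sqrt(64) = 8
θ = arctan(b/a) = arctan(5.6569/5.6569) (quadrant-adjusted) = 45° = π/4
z = 8e^(i*π/4)


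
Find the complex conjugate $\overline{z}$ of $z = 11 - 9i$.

If z = a + bi, then conjugate(z) = a - bi
conjugate(11 - 9i) = 11 + 9i


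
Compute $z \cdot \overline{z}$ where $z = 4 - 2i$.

z * conjugate(z) = |z|^2 = a^2 + b^2
= 4^2 + (-2)^2 = 20


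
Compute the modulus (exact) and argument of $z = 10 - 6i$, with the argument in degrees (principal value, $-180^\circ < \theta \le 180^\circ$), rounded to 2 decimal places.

|z| = sqrt(10^2 + (-6)^2) = sqrt(136)
arg(z) = arctan(b/a) = arctan(-6/10) (quadrant-adjusted) = -30.96°


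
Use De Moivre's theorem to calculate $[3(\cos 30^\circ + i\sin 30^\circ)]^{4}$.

By De Moivre: z^n = r^n(cos(nθ) + i sin(nθ))
= 3^4(cos(4*30°) + i sin(4*30°))
= 81(cos 120° + i sin 120°)
= -81/2 + (81*sqrt(3)/2)i


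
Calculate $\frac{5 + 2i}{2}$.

Divisor is real, so divide each part by 2:
= 5/2 + i


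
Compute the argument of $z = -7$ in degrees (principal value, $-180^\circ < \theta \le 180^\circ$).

b = 0 and a < 0, so z lies on the negative real axis: θ = 180°


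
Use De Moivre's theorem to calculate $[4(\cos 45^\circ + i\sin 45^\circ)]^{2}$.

By De Moivre: z^n = r^n(cos(nθ) + i sin(nθ))
= 4^2(cos(2*45°) + i sin(2*45°))
= 16(cos 90° + i sin 90°)
= 16i


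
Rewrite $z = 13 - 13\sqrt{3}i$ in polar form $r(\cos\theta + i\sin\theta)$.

r = |z| = sqrt(a^2 + b^2) = sqrt((13)^2 + (-13*sqrt(3))^2) = sqrt(169 + 507) = sqrt(676) = 26
θ = arctan(b/a) = arctan(-22.5167/13) (quadrant-adjusted) = 300°
z = 26(cos 300° + i sin 300°)


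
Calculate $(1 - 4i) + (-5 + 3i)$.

(1 + (-5)) + (-4 + 3)i = -4 - i


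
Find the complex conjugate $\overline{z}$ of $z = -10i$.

If z = a + bi, then conjugate(z) = a - bi
conjugate(-10i) = 10i


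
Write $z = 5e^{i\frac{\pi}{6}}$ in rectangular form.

a = r cos θ = 5 * sqrt(3)/2 = 5*sqrt(3)/2
b = r sin θ = 5 * 1/2 = 5/2
z = 5*sqrt(3)/2 + (5/2)i


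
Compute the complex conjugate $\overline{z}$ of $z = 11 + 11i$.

If z = a + bi, then conjugate(z) = a - bi
conjugate(11 + 11i) = 11 - 11i


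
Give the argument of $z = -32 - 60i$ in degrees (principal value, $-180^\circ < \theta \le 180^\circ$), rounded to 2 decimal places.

θ = arctan(b/a) = arctan(-60/-32) (quadrant-adjusted) = -118.07°


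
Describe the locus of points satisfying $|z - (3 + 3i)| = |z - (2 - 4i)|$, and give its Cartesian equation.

|z - z1| = |z - z2| means z is equidistant from z1 and z2,
i.e. the perpendicular bisector of the segment from (3, 3) to (2, -4) (midpoint (5/2, -1/2)).
With z = x + yi, square both sides:
(x - 3)^2 + (y - 3)^2 = (x - 2)^2 + (y - (-4))^2
The x^2 and y^2 terms cancel: -2x + (-14)y = 20 - 18 = 2
Simplify: x + 7y = -1
Locus: Perpendicular bisector of the segment from (3, 3) to (2, -4): the line x + 7y = -1


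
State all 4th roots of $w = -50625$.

|w| = 50625, arg(w) = 180°
Root modulus = 50625^(1/4) = 15
Root arguments: θ_k = (180° + 360°k)/4 for k = 0, 1, ..., 3
Roots: 15*sqrt(2)/2 + (15*sqrt(2)/2)i, -15*sqrt(2)/2 + (15*sqrt(2)/2)i, -15*sqrt(2)/2 - (15*sqrt(2)/2)i, 15*sqrt(2)/2 - (15*sqrt(2)/2)i


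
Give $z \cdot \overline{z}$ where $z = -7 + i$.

z * conjugate(z) = |z|^2 = a^2 + b^2
= (-7)^2 + 1^2 = 50


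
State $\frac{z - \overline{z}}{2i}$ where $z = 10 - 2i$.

z - conjugate(z) = 2bi
(z - conjugate(z))/(2i) = 2bi/(2i) = b = -2


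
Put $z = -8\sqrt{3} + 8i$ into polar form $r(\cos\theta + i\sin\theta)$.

r = |z| = sqrt(a^2 + b^2) = sqrt((-8*sqrt(3))^2 + (8)^2) = sqrt(192 + 64) = sqrt(256) = 16
θ = arctan(b/a) = arctan(8/-13.8564) (quadrant-adjusted) = 150°
z = 16(cos 150° + i sin 150°)


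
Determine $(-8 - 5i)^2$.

(a + bi)^2 = a^2 - b^2 + 2abi
= (-8)^2 - (-5)^2 + 2*(-8)*(-5)i
= 39 + 80i


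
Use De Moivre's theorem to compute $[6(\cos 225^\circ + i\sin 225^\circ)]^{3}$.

By De Moivre: z^n = r^n(cos(nθ) + i sin(nθ))
= 6^3(cos(3*225°) + i sin(3*225°))
= 216(cos 315° + i sin 315°)
= 108*sqrt(2) - 108*sqrt(2)i


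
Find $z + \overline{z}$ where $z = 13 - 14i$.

z + conjugate(z) = (a + bi) + (a - bi) = 2a
= 2 * 13 = 26


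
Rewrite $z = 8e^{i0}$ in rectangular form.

a = r cos θ = 8 * 1 = 8
b = r sin θ = 8 * 0 = 0
z = 8


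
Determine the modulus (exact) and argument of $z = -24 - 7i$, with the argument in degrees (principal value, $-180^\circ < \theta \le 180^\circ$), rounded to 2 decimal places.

|z| = sqrt((-24)^2 + (-7)^2) = 25
arg(z) = arctan(b/a) = arctan(-7/-24) (quadrant-adjusted) = -163.74°


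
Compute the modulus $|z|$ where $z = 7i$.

|z| = sqrt(a^2 + b^2) = sqrt(0^2 + 7^2) = sqrt(49) = 7


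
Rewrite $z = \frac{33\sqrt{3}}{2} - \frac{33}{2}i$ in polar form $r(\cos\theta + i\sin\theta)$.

r = |z| = sqrt(a^2 + b^2) = sqrt((33*sqrt(3)/2)^2 + (-33/2)^2) = sqrt(3267/4 + 1089/4) = sqrt(1089) = 33
θ = arctan(b/a) = arctan(-16.5/28.5788) (quadrant-adjusted) = 330°
z = 33(cos 330° + i sin 330°)


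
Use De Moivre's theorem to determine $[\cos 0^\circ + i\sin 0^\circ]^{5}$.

By De Moivre: z^n = r^n(cos(nθ) + i sin(nθ))
= 1^5(cos(5*0°) + i sin(5*0°))
= 1(cos 0° + i sin 0°)
= 1


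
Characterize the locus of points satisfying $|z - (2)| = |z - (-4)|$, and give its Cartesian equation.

|z - z1| = |z - z2| means z is equidistant from z1 and z2,
i.e. the perpendicular bisector of the segment from (2, 0) to (-4, 0) (midpoint (-1, 0)).
With z = x + yi, square both sides:
(x - 2)^2 + (y - 0)^2 = (x - (-4))^2 + (y - 0)^2
The x^2 and y^2 terms cancel: -12x + 0y = 16 - 4 = 12
Simplify: x = -1
Locus: Perpendicular bisector of the segment from (2, 0) to (-4, 0): the line x = -1


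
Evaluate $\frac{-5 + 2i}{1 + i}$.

Multiply numerator and denominator by conjugate (1 - i):
= (-5 + 2i)(1 - i) / (1^2 + 1^2)
= (-3 + 7i) / 2
= -3/2 + (7/2)i


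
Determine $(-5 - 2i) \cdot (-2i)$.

(a1*a2 - b1*b2) + (a1*b2 + b1*a2)i
= (0 - 4) + (10 + 0)i
= -4 + 10i


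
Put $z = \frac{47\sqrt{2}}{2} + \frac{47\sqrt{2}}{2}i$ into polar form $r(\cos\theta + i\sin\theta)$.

r = |z| = sqrt(a^2 + b^2) = sqrt((47*sqrt(2)/2)^2 + (47*sqrt(2)/2)^2) = sqrt(2209/2 + 2209/2) = sqrt(2209) = 47
θ = arctan(b/a) = arctan(33.234/33.234) (quadrant-adjusted) = 45°
z = 47(cos 45° + i sin 45°)


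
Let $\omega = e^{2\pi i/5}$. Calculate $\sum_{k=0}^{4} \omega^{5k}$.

Since 5 divides 5, ω^5 = (ω^5)^1 = 1^1 = 1, so every term is 1.
Sum = 5 · 1 = 5


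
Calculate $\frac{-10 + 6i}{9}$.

Divisor is real, so divide each part by 9:
= -10/9 + (2/3)i


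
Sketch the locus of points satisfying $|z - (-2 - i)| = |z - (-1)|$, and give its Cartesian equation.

|z - z1| = |z - z2| means z is equidistant from z1 and z2,
i.e. the perpendicular bisector of the segment from (-2, -1) to (-1, 0) (midpoint (-3/2, -1/2)).
With z = x + yi, square both sides:
(x - (-2))^2 + (y - (-1))^2 = (x - (-1))^2 + (y - 0)^2
The x^2 and y^2 terms cancel: 2x + 2y = 1 - 5 = -4
Simplify: x + y = -2
Locus: Perpendicular bisector of the segment from (-2, -1) to (-1, 0): the line x + y = -2


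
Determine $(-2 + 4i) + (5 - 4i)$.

(-2 + 5) + (4 + (-4))i = 3


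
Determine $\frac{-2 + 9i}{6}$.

Divisor is real, so divide each part by 6:
= -1/3 + (3/2)i


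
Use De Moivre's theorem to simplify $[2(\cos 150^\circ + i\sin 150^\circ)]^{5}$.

By De Moivre: z^n = r^n(cos(nθ) + i sin(nθ))
= 2^5(cos(5*150°) + i sin(5*150°))
= 32(cos 30° + i sin 30°)
= 16*sqrt(3) + 16i


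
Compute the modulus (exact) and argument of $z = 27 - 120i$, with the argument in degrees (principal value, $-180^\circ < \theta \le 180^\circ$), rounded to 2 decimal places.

|z| = sqrt(27^2 + (-120)^2) = 123
arg(z) = arctan(b/a) = arctan(-120/27) (quadrant-adjusted) = -77.32°


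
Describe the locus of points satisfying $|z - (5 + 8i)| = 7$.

|z - z0| = r describes a circle centered at z0 with radius r
Here z0 = 5 + 8i and r = 7
Locus: Circle centered at (5, 8) with radius 7


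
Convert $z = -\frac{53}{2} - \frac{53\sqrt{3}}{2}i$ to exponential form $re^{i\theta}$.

r = |z| = sqrt((-53/2)^2 + (-53*sqrt(3)/2)^2) = sqrt(2809/4 + 8427/4) = sqrt(2809) = 53
θ = arctan(b/a) = arctan(-45.8993/-26.5) (quadrant-adjusted) = -120° = -2π/3
z = 53e^(-i*2π/3)


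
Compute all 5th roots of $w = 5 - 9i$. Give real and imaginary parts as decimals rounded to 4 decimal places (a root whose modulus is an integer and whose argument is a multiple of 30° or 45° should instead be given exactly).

|w| = sqrt(106) ≈ 10.295630, arg(w) ≈ 299.054604°
Root modulus = sqrt(106)^(1/5) ≈ 1.594155
Root arguments: θ_k = (arg(w) + 360°k)/5 for k = 0, 1, ..., 4
Compute each root as (root modulus)(cos θ_k + i sin θ_k) using full-precision intermediates, then round to 4 decimal places.
Roots: 0.8016 + 1.3779i, -1.0628 + 1.1882i, -1.4585 - 0.6436i, 0.1614 - 1.5860i, 1.5582 - 0.3366i


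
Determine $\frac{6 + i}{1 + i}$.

Multiply numerator and denominator by conjugate (1 - i):
= (6 + i)(1 - i) / (1^2 + 1^2)
= (7 - 5i) / 2
= 7/2 - (5/2)i


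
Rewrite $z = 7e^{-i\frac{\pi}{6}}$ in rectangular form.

a = r cos θ = 7 * sqrt(3)/2 = 7*sqrt(3)/2
b = r sin θ = 7 * -1/2 = -7/2
z = 7*sqrt(3)/2 - (7/2)i


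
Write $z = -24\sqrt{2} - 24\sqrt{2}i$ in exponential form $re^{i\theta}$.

r = |z| = sqrt((-24*sqrt(2))^2 + (-24*sqrt(2))^2) = sqrt(1152 + 1152) = sqrt(2304) = 48
θ = arctan(b/a) = arctan(-33.9411/-33.9411) (quadrant-adjusted) = 225° = 5π/4
z = 48e^(i*5π/4)


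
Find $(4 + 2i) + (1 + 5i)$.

(4 + 1) + (2 + 5)i = 5 + 7i


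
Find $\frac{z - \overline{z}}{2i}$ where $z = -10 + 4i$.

z - conjugate(z) = 2bi
(z - conjugate(z))/(2i) = 2bi/(2i) = b = 4


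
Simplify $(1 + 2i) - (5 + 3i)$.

(1 - 5) + (2 - 3)i = -4 - i


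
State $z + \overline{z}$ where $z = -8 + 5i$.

z + conjugate(z) = (a + bi) + (a - bi) = 2a
= 2 * (-8) = -16


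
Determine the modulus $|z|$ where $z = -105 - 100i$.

|z| = sqrt(a^2 + b^2) = sqrt((-105)^2 + (-100)^2) = sqrt(21025) = 145


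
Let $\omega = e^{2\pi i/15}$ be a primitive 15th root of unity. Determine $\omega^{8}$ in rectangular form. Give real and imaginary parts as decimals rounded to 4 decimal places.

ω^8 = e^(2πi·8/15) = e^(i·16π/15)
= cos(16π/15) + i sin(16π/15)
= -0.9781 - 0.2079i


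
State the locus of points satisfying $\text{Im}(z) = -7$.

Im(z) = y where z = x + yi; the equation y = -7 is satisfied by all points with that y-coordinate
Locus: Horizontal line y = -7


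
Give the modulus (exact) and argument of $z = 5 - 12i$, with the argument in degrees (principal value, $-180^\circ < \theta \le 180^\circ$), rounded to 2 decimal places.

|z| = sqrt(5^2 + (-12)^2) = 13
arg(z) = arctan(b/a) = arctan(-12/5) (quadrant-adjusted) = -67.38°


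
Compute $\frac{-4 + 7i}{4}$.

Divisor is real, so divide each part by 4:
= -1 + (7/4)i


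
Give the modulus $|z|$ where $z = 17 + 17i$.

|z| = sqrt(a^2 + b^2) = sqrt(17^2 + 17^2) = sqrt(578) = sqrt(578)


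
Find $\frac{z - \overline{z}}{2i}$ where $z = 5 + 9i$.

z - conjugate(z) = 2bi
(z - conjugate(z))/(2i) = 2bi/(2i) = b = 9


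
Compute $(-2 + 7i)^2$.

(a + bi)^2 = a^2 - b^2 + 2abi
= (-2)^2 - 7^2 + 2*(-2)*7i
= -45 - 28i


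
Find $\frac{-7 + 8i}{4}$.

Divisor is real, so divide each part by 4:
= -7/4 + 2i


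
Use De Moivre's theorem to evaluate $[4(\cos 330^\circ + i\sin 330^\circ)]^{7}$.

By De Moivre: z^n = r^n(cos(nθ) + i sin(nθ))
= 4^7(cos(7*330°) + i sin(7*330°))
= 16384(cos 150° + i sin 150°)
= -8192*sqrt(3) + 8192i


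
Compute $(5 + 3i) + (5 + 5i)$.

(5 + 5) + (3 + 5)i = 10 + 8i


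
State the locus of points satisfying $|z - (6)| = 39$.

|z - z0| = r describes a circle centered at z0 with radius r
Here z0 = 6 and r = 39
Locus: Circle centered at (6, 0) with radius 39


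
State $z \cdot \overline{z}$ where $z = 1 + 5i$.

z * conjugate(z) = |z|^2 = a^2 + b^2
= 1^2 + 5^2 = 26


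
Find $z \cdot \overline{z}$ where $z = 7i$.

z * conjugate(z) = |z|^2 = a^2 + b^2
= 0^2 + 7^2 = 49


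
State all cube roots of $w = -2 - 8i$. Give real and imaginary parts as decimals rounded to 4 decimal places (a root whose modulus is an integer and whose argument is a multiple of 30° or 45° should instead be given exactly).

|w| = sqrt(68) ≈ 8.246211, arg(w) ≈ 255.963757°
Root modulus = sqrt(68)^(1/3) ≈ 2.020311
Root arguments: θ_k = (arg(w) + 360°k)/3 for k = 0, 1, ..., 2
Compute each root as (root modulus)(cos θ_k + i sin θ_k) using full-precision intermediates, then round to 4 decimal places.
Roots: 0.1648 + 2.0136i, -1.8262 - 0.8641i, 1.6614 - 1.1495i


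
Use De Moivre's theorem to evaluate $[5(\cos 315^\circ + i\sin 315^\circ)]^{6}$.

By De Moivre: z^n = r^n(cos(nθ) + i sin(nθ))
= 5^6(cos(6*315°) + i sin(6*315°))
= 15625(cos 90° + i sin 90°)
= 15625i


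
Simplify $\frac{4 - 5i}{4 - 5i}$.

Multiply numerator and denominator by conjugate (4 + 5i):
= (4 - 5i)(4 + 5i) / (4^2 + (-5)^2)
= (41) / 41
= 1


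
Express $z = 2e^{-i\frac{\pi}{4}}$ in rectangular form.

a = r cos θ = 2 * sqrt(2)/2 = sqrt(2)
b = r sin θ = 2 * -sqrt(2)/2 = -sqrt(2)
z = sqrt(2) - sqrt(2)i


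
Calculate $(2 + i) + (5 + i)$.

(2 + 5) + (1 + 1)i = 7 + 2i


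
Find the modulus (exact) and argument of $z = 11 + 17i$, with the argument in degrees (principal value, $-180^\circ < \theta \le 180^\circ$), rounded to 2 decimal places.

|z| = sqrt(11^2 + 17^2) = sqrt(410)
arg(z) = arctan(b/a) = arctan(17/11) (quadrant-adjusted) = 57.09°


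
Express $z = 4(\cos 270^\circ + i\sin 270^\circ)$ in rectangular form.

a = r cos θ = 4 * 0 = 0
b = r sin θ = 4 * -1 = -4
z = -4i


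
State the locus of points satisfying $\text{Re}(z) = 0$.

Re(z) = x where z = x + yi; the equation x = 0 is satisfied by all points with that x-coordinate
Locus: Vertical line x = 0


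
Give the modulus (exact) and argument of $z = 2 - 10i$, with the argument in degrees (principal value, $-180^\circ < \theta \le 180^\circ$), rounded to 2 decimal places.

|z| = sqrt(2^2 + (-10)^2) = sqrt(104)
arg(z) = arctan(b/a) = arctan(-10/2) (quadrant-adjusted) = -78.69°


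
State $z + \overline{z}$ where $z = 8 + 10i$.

z + conjugate(z) = (a + bi) + (a - bi) = 2a
= 2 * 8 = 16


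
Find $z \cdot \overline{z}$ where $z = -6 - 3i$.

z * conjugate(z) = |z|^2 = a^2 + b^2
= (-6)^2 + (-3)^2 = 45


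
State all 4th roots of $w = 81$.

|w| = 81, arg(w) = 0°
Root modulus = 81^(1/4) = 3
Root arguments: θ_k = (0° + 360°k)/4 for k = 0, 1, ..., 3
Roots: 3, 3i, -3, -3i


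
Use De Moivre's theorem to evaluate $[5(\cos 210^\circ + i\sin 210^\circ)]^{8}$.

By De Moivre: z^n = r^n(cos(nθ) + i sin(nθ))
= 5^8(cos(8*210°) + i sin(8*210°))
= 390625(cos 240° + i sin 240°)
= -390625/2 - (390625*sqrt(3)/2)i


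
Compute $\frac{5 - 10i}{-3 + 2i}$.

Multiply numerator and denominator by conjugate (-3 - 2i):
= (5 - 10i)(-3 - 2i) / ((-3)^2 + 2^2)
= (-35 + 20i) / 13
= -35/13 + (20/13)i


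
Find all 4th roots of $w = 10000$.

|w| = 10000, arg(w) = 0°
Root modulus = 10000^(1/4) = 10
Root arguments: θ_k = (0° + 360°k)/4 for k = 0, 1, ..., 3
Roots: 10, 10i, -10, -10i


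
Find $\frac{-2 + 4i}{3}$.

Divisor is real, so divide each part by 3:
= -2/3 + (4/3)i


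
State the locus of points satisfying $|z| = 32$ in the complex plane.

|z| = 32 means sqrt(x^2 + y^2) = 32
This is a circle of radius 32 centered at the origin


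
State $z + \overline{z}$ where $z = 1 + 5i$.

z + conjugate(z) = (a + bi) + (a - bi) = 2a
= 2 * 1 = 2


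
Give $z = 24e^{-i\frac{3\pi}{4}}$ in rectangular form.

a = r cos θ = 24 * -sqrt(2)/2 = -12*sqrt(2)
b = r sin θ = 24 * -sqrt(2)/2 = -12*sqrt(2)
z = -12*sqrt(2) - 12*sqrt(2)i


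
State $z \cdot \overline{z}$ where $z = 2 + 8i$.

z * conjugate(z) = |z|^2 = a^2 + b^2
= 2^2 + 8^2 = 68


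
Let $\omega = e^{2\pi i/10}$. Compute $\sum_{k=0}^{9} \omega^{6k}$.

Let ζ = ω^6 = e^(2πi·6/10). Since 10 ∤ 6, ζ ≠ 1.
Sum = Σ_{k=0}^{9} ζ^k = (ζ^10 - 1)/(ζ - 1) = (ω^{6·10} - 1)/(ζ - 1) = (1 - 1)/(ζ - 1) = 0


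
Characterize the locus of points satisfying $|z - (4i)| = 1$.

|z - z0| = r describes a circle centered at z0 with radius r
Here z0 = 4i and r = 1
Locus: Circle centered at (0, 4) with radius 1


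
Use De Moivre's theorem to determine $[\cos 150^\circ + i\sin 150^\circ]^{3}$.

By De Moivre: z^n = r^n(cos(nθ) + i sin(nθ))
= 1^3(cos(3*150°) + i sin(3*150°))
= 1(cos 90° + i sin 90°)
= i


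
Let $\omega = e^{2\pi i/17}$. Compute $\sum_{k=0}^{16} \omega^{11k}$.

Let ζ = ω^11 = e^(2πi·11/17). Since 17 ∤ 11, ζ ≠ 1.
Sum = Σ_{k=0}^{16} ζ^k = (ζ^17 - 1)/(ζ - 1) = (ω^{11·17} - 1)/(ζ - 1) = (1 - 1)/(ζ - 1) = 0


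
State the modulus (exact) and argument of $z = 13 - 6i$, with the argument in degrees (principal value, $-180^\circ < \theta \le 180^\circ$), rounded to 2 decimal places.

|z| = sqrt(13^2 + (-6)^2) = sqrt(205)
arg(z) = arctan(b/a) = arctan(-6/13) (quadrant-adjusted) = -24.78°


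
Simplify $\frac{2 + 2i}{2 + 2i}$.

Multiply numerator and denominator by conjugate (2 - 2i):
= (2 + 2i)(2 - 2i) / (2^2 + 2^2)
= (8) / 8
= 1


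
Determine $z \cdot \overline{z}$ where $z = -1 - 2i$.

z * conjugate(z) = |z|^2 = a^2 + b^2
= (-1)^2 + (-2)^2 = 5


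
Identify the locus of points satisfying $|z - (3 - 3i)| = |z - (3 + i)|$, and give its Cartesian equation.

|z - z1| = |z - z2| means z is equidistant from z1 and z2,
i.e. the perpendicular bisector of the segment from (3, -3) to (3, 1) (midpoint (3, -1)).
With z = x + yi, square both sides:
(x - 3)^2 + (y - (-3))^2 = (x - 3)^2 + (y - 1)^2
The x^2 and y^2 terms cancel: 0x + 8y = 10 - 18 = -8
Simplify: y = -1
Locus: Perpendicular bisector of the segment from (3, -3) to (3, 1): the line y = -1


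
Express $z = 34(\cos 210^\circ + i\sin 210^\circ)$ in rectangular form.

a = r cos θ = 34 * -sqrt(3)/2 = -17*sqrt(3)
b = r sin θ = 34 * -1/2 = -17
z = -17*sqrt(3) - 17i


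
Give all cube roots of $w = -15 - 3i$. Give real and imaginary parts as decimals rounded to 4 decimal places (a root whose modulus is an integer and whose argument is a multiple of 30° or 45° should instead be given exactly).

|w| = sqrt(234) ≈ 15.297059, arg(w) ≈ 191.309932°
Root modulus = sqrt(234)^(1/3) ≈ 2.482386
Root arguments: θ_k = (arg(w) + 360°k)/3 for k = 0, 1, ..., 2
Compute each root as (root modulus)(cos θ_k + i sin θ_k) using full-precision intermediates, then round to 4 decimal places.
Roots: 1.0972 + 2.2268i, -2.4770 - 0.1632i, 1.3799 - 2.0635i


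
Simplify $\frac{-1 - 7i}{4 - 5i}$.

Multiply numerator and denominator by conjugate (4 + 5i):
= (-1 - 7i)(4 + 5i) / (4^2 + (-5)^2)
= (31 - 33i) / 41
= 31/41 - (33/41)i


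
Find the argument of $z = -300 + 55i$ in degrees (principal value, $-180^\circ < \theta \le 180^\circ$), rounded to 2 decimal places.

θ = arctan(b/a) = arctan(55/-300) (quadrant-adjusted) = 169.61°


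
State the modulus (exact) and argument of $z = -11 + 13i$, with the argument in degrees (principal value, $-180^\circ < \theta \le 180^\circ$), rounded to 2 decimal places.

|z| = sqrt((-11)^2 + 13^2) = sqrt(290)
arg(z) = arctan(b/a) = arctan(13/-11) (quadrant-adjusted) = 130.24°


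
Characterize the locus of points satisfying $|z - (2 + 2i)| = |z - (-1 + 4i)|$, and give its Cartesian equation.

|z - z1| = |z - z2| means z is equidistant from z1 and z2,
i.e. the perpendicular bisector of the segment from (2, 2) to (-1, 4) (midpoint (1/2, 3)).
With z = x + yi, square both sides:
(x - 2)^2 + (y - 2)^2 = (x - (-1))^2 + (y - 4)^2
The x^2 and y^2 terms cancel: -6x + 4y = 17 - 8 = 9
Simplify: 6x - 4y = -9
Locus: Perpendicular bisector of the segment from (2, 2) to (-1, 4): the line 6x - 4y = -9


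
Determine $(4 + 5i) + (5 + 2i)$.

(4 + 5) + (5 + 2)i = 9 + 7i


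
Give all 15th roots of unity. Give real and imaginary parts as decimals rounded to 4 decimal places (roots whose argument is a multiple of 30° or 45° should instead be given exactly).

ω_k = e^(2πik/15) = cos(2πk/15) + i sin(2πk/15) for k = 0, 1, ..., 14
Roots: 1, 0.9135 + 0.4067i, 0.6691 + 0.7431i, 0.3090 + 0.9511i, -0.1045 + 0.9945i, -1/2 + (sqrt(3)/2)i, -0.8090 + 0.5878i, -0.9781 + 0.2079i, -0.9781 - 0.2079i, -0.8090 - 0.5878i, -1/2 - (sqrt(3)/2)i, -0.1045 - 0.9945i, 0.3090 - 0.9511i, 0.6691 - 0.7431i, 0.9135 - 0.4067i


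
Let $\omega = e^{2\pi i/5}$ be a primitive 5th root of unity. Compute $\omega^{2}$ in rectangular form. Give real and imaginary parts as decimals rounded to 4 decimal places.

ω^2 = e^(2πi·2/5) = e^(i·4π/5)
= cos(4π/5) + i sin(4π/5)
= -0.8090 + 0.5878i


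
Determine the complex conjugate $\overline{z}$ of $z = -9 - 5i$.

If z = a + bi, then conjugate(z) = a - bi
conjugate(-9 - 5i) = -9 + 5i


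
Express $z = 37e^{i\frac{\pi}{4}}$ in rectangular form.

a = r cos θ = 37 * sqrt(2)/2 = 37*sqrt(2)/2
b = r sin θ = 37 * sqrt(2)/2 = 37*sqrt(2)/2
z = 37*sqrt(2)/2 + (37*sqrt(2)/2)i


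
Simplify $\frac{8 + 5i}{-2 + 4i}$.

Multiply numerator and denominator by conjugate (-2 - 4i):
= (8 + 5i)(-2 - 4i) / ((-2)^2 + 4^2)
= (4 - 42i) / 20
Divide through by 2: (2 - 21i) / 10
= 1/5 - (21/10)i


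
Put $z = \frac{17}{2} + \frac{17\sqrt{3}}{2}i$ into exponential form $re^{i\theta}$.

r = |z| = sqrt((17/2)^2 + (17*sqrt(3)/2)^2) = sqrt(289/4 + 867/4) = sqrt(289) = 17
θ = arctan(b/a) = arctan(14.7224/8.5) (quadrant-adjusted) = 60° = π/3
z = 17e^(i*π/3)


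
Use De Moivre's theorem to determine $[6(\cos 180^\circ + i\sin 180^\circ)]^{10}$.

By De Moivre: z^n = r^n(cos(nθ) + i sin(nθ))
= 6^10(cos(10*180°) + i sin(10*180°))
= 60466176(cos 0° + i sin 0°)
= 60466176


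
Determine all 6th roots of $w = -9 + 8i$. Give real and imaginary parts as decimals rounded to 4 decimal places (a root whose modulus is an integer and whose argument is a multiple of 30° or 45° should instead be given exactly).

|w| = sqrt(145) ≈ 12.041595, arg(w) ≈ 138.366461°
Root modulus = sqrt(145)^(1/6) ≈ 1.513959
Root arguments: θ_k = (arg(w) + 360°k)/6 for k = 0, 1, ..., 5
Compute each root as (root modulus)(cos θ_k + i sin θ_k) using full-precision intermediates, then round to 4 decimal places.
Roots: 1.3930 + 0.5930i, 0.1829 + 1.5029i, -1.2101 + 0.9098i, -1.3930 - 0.5930i, -0.1829 - 1.5029i, 1.2101 - 0.9098i


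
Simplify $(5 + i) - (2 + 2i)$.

(5 - 2) + (1 - 2)i = 3 - i


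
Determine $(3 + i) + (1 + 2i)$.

(3 + 1) + (1 + 2)i = 4 + 3i


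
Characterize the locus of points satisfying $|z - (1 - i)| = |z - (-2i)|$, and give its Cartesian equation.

|z - z1| = |z - z2| means z is equidistant from z1 and z2,
i.e. the perpendicular bisector of the segment from (1, -1) to (0, -2) (midpoint (1/2, -3/2)).
With z = x + yi, square both sides:
(x - 1)^2 + (y - (-1))^2 = (x - 0)^2 + (y - (-2))^2
The x^2 and y^2 terms cancel: -2x + (-2)y = 4 - 2 = 2
Simplify: x + y = -1
Locus: Perpendicular bisector of the segment from (1, -1) to (0, -2): the line x + y = -1


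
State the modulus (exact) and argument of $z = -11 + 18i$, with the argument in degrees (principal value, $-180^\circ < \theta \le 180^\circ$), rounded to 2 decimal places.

|z| = sqrt((-11)^2 + 18^2) = sqrt(445)
arg(z) = arctan(b/a) = arctan(18/-11) (quadrant-adjusted) = 121.43°


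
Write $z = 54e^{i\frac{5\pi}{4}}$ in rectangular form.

a = r cos θ = 54 * -sqrt(2)/2 = -27*sqrt(2)
b = r sin θ = 54 * -sqrt(2)/2 = -27*sqrt(2)
z = -27*sqrt(2) - 27*sqrt(2)i


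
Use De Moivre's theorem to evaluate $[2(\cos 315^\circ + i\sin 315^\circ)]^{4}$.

By De Moivre: z^n = r^n(cos(nθ) + i sin(nθ))
= 2^4(cos(4*315°) + i sin(4*315°))
= 16(cos 180° + i sin 180°)
= -16


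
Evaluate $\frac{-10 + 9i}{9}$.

Divisor is real, so divide each part by 9:
= -10/9 + i


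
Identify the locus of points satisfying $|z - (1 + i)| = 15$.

|z - z0| = r describes a circle centered at z0 with radius r
Here z0 = 1 + i and r = 15
Locus: Circle centered at (1, 1) with radius 15


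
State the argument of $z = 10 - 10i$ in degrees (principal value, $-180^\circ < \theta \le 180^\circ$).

θ = arctan(b/a) = arctan(-10/10) (quadrant-adjusted) = -45°


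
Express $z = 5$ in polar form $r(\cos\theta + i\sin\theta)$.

r = |z| = sqrt(a^2 + b^2) = sqrt((5)^2 + (0)^2) = sqrt(25 + 0) = sqrt(25) = 5
b = 0 and a > 0, so z lies on the positive real axis: θ = 0°
z = 5(cos 0° + i sin 0°)


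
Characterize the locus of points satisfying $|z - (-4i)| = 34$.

|z - z0| = r describes a circle centered at z0 with radius r
Here z0 = -4i and r = 34
Locus: Circle centered at (0, -4) with radius 34


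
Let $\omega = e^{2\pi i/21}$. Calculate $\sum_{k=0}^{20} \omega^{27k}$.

Let ζ = ω^27 = e^(2πi·27/21). Since 21 ∤ 27, ζ ≠ 1.
Sum = Σ_{k=0}^{20} ζ^k = (ζ^21 - 1)/(ζ - 1) = (ω^{27·21} - 1)/(ζ - 1) = (1 - 1)/(ζ - 1) = 0


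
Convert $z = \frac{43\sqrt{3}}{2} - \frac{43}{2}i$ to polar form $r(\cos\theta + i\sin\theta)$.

r = |z| = sqrt(a^2 + b^2) = sqrt((43*sqrt(3)/2)^2 + (-43/2)^2) = sqrt(5547/4 + 1849/4) = sqrt(1849) = 43
θ = arctan(b/a) = arctan(-21.5/37.2391) (quadrant-adjusted) = 330°
z = 43(cos 330° + i sin 330°)


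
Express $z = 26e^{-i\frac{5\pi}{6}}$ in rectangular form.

a = r cos θ = 26 * -sqrt(3)/2 = -13*sqrt(3)
b = r sin θ = 26 * -1/2 = -13
z = -13*sqrt(3) - 13i


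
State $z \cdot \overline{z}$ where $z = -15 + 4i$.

z * conjugate(z) = |z|^2 = a^2 + b^2
= (-15)^2 + 4^2 = 241


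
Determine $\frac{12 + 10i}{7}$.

Divisor is real, so divide each part by 7:
= 12/7 + (10/7)i


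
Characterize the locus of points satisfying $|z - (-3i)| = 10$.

|z - z0| = r describes a circle centered at z0 with radius r
Here z0 = -3i and r = 10
Locus: Circle centered at (0, -3) with radius 10


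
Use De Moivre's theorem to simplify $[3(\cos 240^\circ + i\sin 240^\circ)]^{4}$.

By De Moivre: z^n = r^n(cos(nθ) + i sin(nθ))
= 3^4(cos(4*240°) + i sin(4*240°))
= 81(cos 240° + i sin 240°)
= -81/2 - (81*sqrt(3)/2)i


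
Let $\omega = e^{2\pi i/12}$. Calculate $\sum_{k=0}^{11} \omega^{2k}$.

Let ζ = ω^2 = e^(2πi·2/12). Since 12 ∤ 2, ζ ≠ 1.
Sum = Σ_{k=0}^{11} ζ^k = (ζ^12 - 1)/(ζ - 1) = (ω^{2·12} - 1)/(ζ - 1) = (1 - 1)/(ζ - 1) = 0


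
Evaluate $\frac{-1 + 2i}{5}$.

Divisor is real, so divide each part by 5:
= -1/5 + (2/5)i


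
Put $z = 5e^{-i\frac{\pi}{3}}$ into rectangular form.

a = r cos θ = 5 * 1/2 = 5/2
b = r sin θ = 5 * -sqrt(3)/2 = -5*sqrt(3)/2
z = 5/2 - (5*sqrt(3)/2)i


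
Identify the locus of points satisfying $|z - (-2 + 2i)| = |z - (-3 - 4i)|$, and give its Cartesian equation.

|z - z1| = |z - z2| means z is equidistant from z1 and z2,
i.e. the perpendicular bisector of the segment from (-2, 2) to (-3, -4) (midpoint (-5/2, -1)).
With z = x + yi, square both sides:
(x - (-2))^2 + (y - 2)^2 = (x - (-3))^2 + (y - (-4))^2
The x^2 and y^2 terms cancel: -2x + (-12)y = 25 - 8 = 17
Simplify: 2x + 12y = -17
Locus: Perpendicular bisector of the segment from (-2, 2) to (-3, -4): the line 2x + 12y = -17


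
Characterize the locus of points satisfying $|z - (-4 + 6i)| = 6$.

|z - z0| = r describes a circle centered at z0 with radius r
Here z0 = -4 + 6i and r = 6
Locus: Circle centered at (-4, 6) with radius 6


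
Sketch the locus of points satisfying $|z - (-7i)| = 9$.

|z - z0| = r describes a circle centered at z0 with radius r
Here z0 = -7i and r = 9
Locus: Circle centered at (0, -7) with radius 9


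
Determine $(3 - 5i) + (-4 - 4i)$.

(3 + (-4)) + (-5 + (-4))i = -1 - 9i


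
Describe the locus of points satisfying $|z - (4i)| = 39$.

|z - z0| = r describes a circle centered at z0 with radius r
Here z0 = 4i and r = 39
Locus: Circle centered at (0, 4) with radius 39


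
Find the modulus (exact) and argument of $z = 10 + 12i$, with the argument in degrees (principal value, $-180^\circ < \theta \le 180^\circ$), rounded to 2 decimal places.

|z| = sqrt(10^2 + 12^2) = sqrt(244)
arg(z) = arctan(b/a) = arctan(12/10) (quadrant-adjusted) = 50.19°


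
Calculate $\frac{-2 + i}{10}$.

Divisor is real, so divide each part by 10:
= -1/5 + (1/10)i


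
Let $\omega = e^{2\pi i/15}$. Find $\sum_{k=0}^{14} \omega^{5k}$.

Let ζ = ω^5 = e^(2πi·5/15). Since 15 ∤ 5, ζ ≠ 1.
Sum = Σ_{k=0}^{14} ζ^k = (ζ^15 - 1)/(ζ - 1) = (ω^{5·15} - 1)/(ζ - 1) = (1 - 1)/(ζ - 1) = 0


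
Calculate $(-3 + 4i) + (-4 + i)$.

(-3 + (-4)) + (4 + 1)i = -7 + 5i


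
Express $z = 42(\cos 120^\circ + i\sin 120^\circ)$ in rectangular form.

a = r cos θ = 42 * -1/2 = -21
b = r sin θ = 42 * sqrt(3)/2 = 21*sqrt(3)
z = -21 + 21*sqrt(3)i


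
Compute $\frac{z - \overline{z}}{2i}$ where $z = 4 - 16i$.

z - conjugate(z) = 2bi
(z - conjugate(z))/(2i) = 2bi/(2i) = b = -16


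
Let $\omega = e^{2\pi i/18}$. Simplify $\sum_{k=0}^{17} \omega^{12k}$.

Let ζ = ω^12 = e^(2πi·12/18). Since 18 ∤ 12, ζ ≠ 1.
Sum = Σ_{k=0}^{17} ζ^k = (ζ^18 - 1)/(ζ - 1) = (ω^{12·18} - 1)/(ζ - 1) = (1 - 1)/(ζ - 1) = 0


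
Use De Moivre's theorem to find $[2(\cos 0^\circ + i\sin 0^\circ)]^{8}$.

By De Moivre: z^n = r^n(cos(nθ) + i sin(nθ))
= 2^8(cos(8*0°) + i sin(8*0°))
= 256(cos 0° + i sin 0°)
= 256


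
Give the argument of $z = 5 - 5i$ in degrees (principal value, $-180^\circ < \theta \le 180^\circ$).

θ = arctan(b/a) = arctan(-5/5) (quadrant-adjusted) = -45°


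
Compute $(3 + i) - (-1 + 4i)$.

(3 - (-1)) + (1 - 4)i = 4 - 3i


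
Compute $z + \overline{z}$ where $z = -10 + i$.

z + conjugate(z) = (a + bi) + (a - bi) = 2a
= 2 * (-10) = -20


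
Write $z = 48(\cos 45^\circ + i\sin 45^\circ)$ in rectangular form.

a = r cos θ = 48 * sqrt(2)/2 = 24*sqrt(2)
b = r sin θ = 48 * sqrt(2)/2 = 24*sqrt(2)
z = 24*sqrt(2) + 24*sqrt(2)i
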